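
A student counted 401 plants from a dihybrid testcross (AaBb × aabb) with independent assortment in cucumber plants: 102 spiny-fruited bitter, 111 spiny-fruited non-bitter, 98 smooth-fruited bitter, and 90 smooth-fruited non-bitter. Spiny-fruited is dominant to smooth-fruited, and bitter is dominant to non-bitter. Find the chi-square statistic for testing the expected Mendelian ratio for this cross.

2.282

A dihybrid testcross with independent assortment gives a 1:1:1:1 ratio.
Total ratio parts = 4. Expected numbers out of 401:
  spiny-fruited bitter: 401 × 1/4 = 100.25
  spiny-fruited non-bitter: 401 × 1/4 = 100.25
  smooth-fruited bitter: 401 × 1/4 = 100.25
  smooth-fruited non-bitter: 401 × 1/4 = 100.25
χ² = Σ (O − E)² / E
  spiny-fruited bitter: (102 − 100.25)² / 100.25 = 0.0305
  spiny-fruited non-bitter: (111 − 100.25)² / 100.25 = 1.1527
  smooth-fruited bitter: (98 − 100.25)² / 100.25 = 0.0505
  smooth-fruited non-bitter: (90 − 100.25)² / 100.25 = 1.0480
χ² = 0.0305 + 1.1527 + 0.0505 + 1.0480 = 2.2817 ≈ 2.282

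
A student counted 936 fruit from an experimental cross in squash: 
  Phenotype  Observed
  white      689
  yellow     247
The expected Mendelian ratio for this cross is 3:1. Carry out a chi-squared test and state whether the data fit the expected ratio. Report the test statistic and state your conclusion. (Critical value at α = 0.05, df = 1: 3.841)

Total ratio parts = 4. Expected numbers out of 936:
  white: 936 × 3/4 = 702
  yellow: 936 × 1/4 = 234
χ² = Σ (O − E)² / E
  white: (689 − 702)² / 702 = 0.2407
  yellow: (247 − 234)² / 234 = 0.7222
χ² = 0.2407 + 0.7222 = 0.9629 ≈ 0.963
Degrees of freedom = 2 − 1 = 1; critical value at α = 0.05 is 3.841.
Since 0.963 < 3.841, we fail to reject the null hypothesis — the data are consistent with the 3:1 ratio.

0.963; consistent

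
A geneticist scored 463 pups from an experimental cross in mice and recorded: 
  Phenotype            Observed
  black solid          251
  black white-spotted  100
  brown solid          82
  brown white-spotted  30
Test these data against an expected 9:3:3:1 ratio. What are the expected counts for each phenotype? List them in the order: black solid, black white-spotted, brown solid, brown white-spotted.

260.4375, 86.8125, 86.8125, 28.9375

The 9:3:3:1 ratio has 16 parts, so with N = 463 the expected counts are:
  black solid: 463 × 9/16 = 260.4375
  black white-spotted: 463 × 3/16 = 86.8125
  brown solid: 463 × 3/16 = 86.8125
  brown white-spotted: 463 × 1/16 = 28.9375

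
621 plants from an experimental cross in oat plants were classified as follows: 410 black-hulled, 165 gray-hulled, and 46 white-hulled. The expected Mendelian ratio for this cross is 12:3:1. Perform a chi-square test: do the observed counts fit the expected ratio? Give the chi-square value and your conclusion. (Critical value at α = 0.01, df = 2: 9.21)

The 12:3:1 ratio has 16 parts, so with N = 621 the expected counts are:
  black-hulled: 621 × 12/16 = 465.75
  gray-hulled: 621 × 3/16 = 116.4375
  white-hulled: 621 × 1/16 = 38.8125
χ² = Σ (O − E)² / E
  black-hulled: (410 − 465.75)² / 465.75 = 6.6732
  gray-hulled: (165 − 116.4375)² / 116.4375 = 20.2539
  white-hulled: (46 − 38.8125)² / 38.8125 = 1.3310
χ² = 6.6732 + 20.2539 + 1.3310 = 28.2581 ≈ 28.258
Degrees of freedom = 3 − 1 = 2; critical value at α = 0.01 is 9.21.
Since 28.258 > 9.21, we reject the null hypothesis — the data do not fit the 12:3:1 ratio.

28.258; not consistent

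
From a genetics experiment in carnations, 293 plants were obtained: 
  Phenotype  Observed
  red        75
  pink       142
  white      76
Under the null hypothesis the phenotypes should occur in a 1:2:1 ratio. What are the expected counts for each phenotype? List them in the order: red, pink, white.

The 1:2:1 ratio has 4 parts, so with N = 293 the expected counts are:
  red: 293 × 1/4 = 73.25
  pink: 293 × 2/4 = 146.5
  white: 293 × 1/4 = 73.25

73.25, 146.5, 73.25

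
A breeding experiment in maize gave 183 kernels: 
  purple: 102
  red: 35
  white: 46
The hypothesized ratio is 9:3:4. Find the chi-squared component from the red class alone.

0.014

The 9:3:4 ratio has 16 parts, so with N = 183 the expected counts are:
  purple: 183 × 9/16 = 102.9375
  red: 183 × 3/16 = 34.3125
  white: 183 × 4/16 = 45.75
Contribution of red: (35 − 34.3125)² / 34.3125 = 0.0138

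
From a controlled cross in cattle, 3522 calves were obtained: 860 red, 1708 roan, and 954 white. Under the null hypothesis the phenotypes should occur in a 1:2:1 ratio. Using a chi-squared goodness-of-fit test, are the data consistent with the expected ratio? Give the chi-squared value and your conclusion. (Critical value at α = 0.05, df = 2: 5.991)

Total ratio parts = 4. Expected numbers out of 3522:
  red: 3522 × 1/4 = 880.5
  roan: 3522 × 2/4 = 1761
  white: 3522 × 1/4 = 880.5
χ² = Σ (O − E)² / E
  red: (860 − 880.5)² / 880.5 = 0.4773
  roan: (1708 − 1761)² / 1761 = 1.5951
  white: (954 − 880.5)² / 880.5 = 6.1354
χ² = 0.4773 + 1.5951 + 6.1354 = 8.2078 ≈ 8.208
Degrees of freedom = 3 − 1 = 2; critical value at α = 0.05 is 5.991.
Since 8.208 > 5.991, we reject the null hypothesis — the data do not fit the 1:2:1 ratio.

8.208; not consistent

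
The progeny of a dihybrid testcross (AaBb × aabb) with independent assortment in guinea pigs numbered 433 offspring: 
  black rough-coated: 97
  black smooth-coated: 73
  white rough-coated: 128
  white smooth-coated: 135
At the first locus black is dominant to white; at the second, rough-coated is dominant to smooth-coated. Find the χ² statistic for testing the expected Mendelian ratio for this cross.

22.861

A dihybrid testcross with independent assortment gives a 1:1:1:1 ratio.
Under the 1:1:1:1 hypothesis (Σ ratio = 4, N = 433):
  black rough-coated: 433 × 1/4 = 108.25
  black smooth-coated: 433 × 1/4 = 108.25
  white rough-coated: 433 × 1/4 = 108.25
  white smooth-coated: 433 × 1/4 = 108.25
χ² = Σ (O − E)² / E
  black rough-coated: (97 − 108.25)² / 108.25 = 1.1692
  black smooth-coated: (73 − 108.25)² / 108.25 = 11.4786
  white rough-coated: (128 − 108.25)² / 108.25 = 3.6033
  white smooth-coated: (135 − 108.25)² / 108.25 = 6.6103
χ² = 1.1692 + 11.4786 + 3.6033 + 6.6103 = 22.8614 ≈ 22.861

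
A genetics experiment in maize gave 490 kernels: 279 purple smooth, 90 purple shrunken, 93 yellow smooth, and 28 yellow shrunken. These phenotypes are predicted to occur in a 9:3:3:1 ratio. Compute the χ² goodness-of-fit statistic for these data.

0.318

The 9:3:3:1 ratio has 16 parts, so with N = 490 the expected counts are:
  purple smooth: 490 × 9/16 = 275.625
  purple shrunken: 490 × 3/16 = 91.875
  yellow smooth: 490 × 3/16 = 91.875
  yellow shrunken: 490 × 1/16 = 30.625
χ² = Σ (O − E)² / E
  purple smooth: (279 − 275.625)² / 275.625 = 0.0413
  purple shrunken: (90 − 91.875)² / 91.875 = 0.0383
  yellow smooth: (93 − 91.875)² / 91.875 = 0.0138
  yellow shrunken: (28 − 30.625)² / 30.625 = 0.2250
χ² = 0.0413 + 0.0383 + 0.0138 + 0.2250 = 0.3184 ≈ 0.318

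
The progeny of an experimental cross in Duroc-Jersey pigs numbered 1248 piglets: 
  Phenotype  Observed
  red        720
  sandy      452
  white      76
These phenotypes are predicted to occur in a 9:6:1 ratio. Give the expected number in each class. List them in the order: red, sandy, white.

702, 468, 78

Under the 9:6:1 hypothesis (Σ ratio = 16, N = 1248):
  red: 1248 × 9/16 = 702
  sandy: 1248 × 6/16 = 468
  white: 1248 × 1/16 = 78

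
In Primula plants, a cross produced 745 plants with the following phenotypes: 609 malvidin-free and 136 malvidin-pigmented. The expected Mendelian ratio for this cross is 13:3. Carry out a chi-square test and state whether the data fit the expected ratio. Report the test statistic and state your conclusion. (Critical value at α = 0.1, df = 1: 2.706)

The 13:3 ratio has 16 parts, so with N = 745 the expected counts are:
  malvidin-free: 745 × 13/16 = 605.3125
  malvidin-pigmented: 745 × 3/16 = 139.6875
χ² = Σ (O − E)² / E
  malvidin-free: (609 − 605.3125)² / 605.3125 = 0.0225
  malvidin-pigmented: (136 − 139.6875)² / 139.6875 = 0.0973
χ² = 0.0225 + 0.0973 = 0.1198 ≈ 0.120
Degrees of freedom = 2 − 1 = 1; critical value at α = 0.1 is 2.706.
Since 0.120 < 2.706, we fail to reject the null hypothesis — the data are consistent with the 13:3 ratio.

0.120; consistent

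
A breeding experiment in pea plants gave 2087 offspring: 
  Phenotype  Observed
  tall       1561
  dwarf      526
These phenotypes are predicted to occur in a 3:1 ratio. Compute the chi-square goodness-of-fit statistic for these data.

The 3:1 ratio has 4 parts, so with N = 2087 the expected counts are:
  tall: 2087 × 3/4 = 1565.25
  dwarf: 2087 × 1/4 = 521.75
χ² = Σ (O − E)² / E
  tall: (1561 − 1565.25)² / 1565.25 = 0.0115
  dwarf: (526 − 521.75)² / 521.75 = 0.0346
χ² = 0.0115 + 0.0346 = 0.0461 ≈ 0.046

0.046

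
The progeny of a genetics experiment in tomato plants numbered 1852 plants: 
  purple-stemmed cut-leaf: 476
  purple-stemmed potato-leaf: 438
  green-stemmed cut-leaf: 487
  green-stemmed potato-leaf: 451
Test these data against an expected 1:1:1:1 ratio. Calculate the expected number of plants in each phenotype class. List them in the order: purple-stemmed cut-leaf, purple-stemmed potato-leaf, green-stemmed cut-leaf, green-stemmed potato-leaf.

463, 463, 463, 463

Expected counts for N = 1852 under a 1:1:1:1 ratio (total parts = 4):
  purple-stemmed cut-leaf: 1852 × 1/4 = 463
  purple-stemmed potato-leaf: 1852 × 1/4 = 463
  green-stemmed cut-leaf: 1852 × 1/4 = 463
  green-stemmed potato-leaf: 1852 × 1/4 = 463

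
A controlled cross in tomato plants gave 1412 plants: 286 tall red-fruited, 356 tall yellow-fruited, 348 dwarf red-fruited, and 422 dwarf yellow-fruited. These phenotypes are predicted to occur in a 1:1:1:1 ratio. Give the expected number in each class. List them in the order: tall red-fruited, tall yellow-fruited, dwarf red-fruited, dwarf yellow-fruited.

353, 353, 353, 353

Under the 1:1:1:1 hypothesis (Σ ratio = 4, N = 1412):
  tall red-fruited: 1412 × 1/4 = 353
  tall yellow-fruited: 1412 × 1/4 = 353
  dwarf red-fruited: 1412 × 1/4 = 353
  dwarf yellow-fruited: 1412 × 1/4 = 353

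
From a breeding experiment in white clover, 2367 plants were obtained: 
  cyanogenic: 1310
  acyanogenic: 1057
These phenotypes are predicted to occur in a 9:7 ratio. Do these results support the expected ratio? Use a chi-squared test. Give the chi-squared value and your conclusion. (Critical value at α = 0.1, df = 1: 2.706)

Under the 9:7 hypothesis (Σ ratio = 16, N = 2367):
  cyanogenic: 2367 × 9/16 = 1331.4375
  acyanogenic: 2367 × 7/16 = 1035.5625
χ² = Σ (O − E)² / E
  cyanogenic: (1310 − 1331.4375)² / 1331.4375 = 0.3452
  acyanogenic: (1057 − 1035.5625)² / 1035.5625 = 0.4438
χ² = 0.3452 + 0.4438 = 0.789
Degrees of freedom = 2 − 1 = 1; critical value at α = 0.1 is 2.706.
Since 0.789 < 2.706, we fail to reject the null hypothesis — the data are consistent with the 9:7 ratio.

0.789; consistent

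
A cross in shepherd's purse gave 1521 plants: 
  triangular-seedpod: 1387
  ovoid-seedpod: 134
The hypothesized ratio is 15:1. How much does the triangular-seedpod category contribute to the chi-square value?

1.063

The 15:1 ratio has 16 parts, so with N = 1521 the expected counts are:
  triangular-seedpod: 1521 × 15/16 = 1425.9375
  ovoid-seedpod: 1521 × 1/16 = 95.0625
Contribution of triangular-seedpod: (1387 − 1425.9375)² / 1425.9375 = 1.0633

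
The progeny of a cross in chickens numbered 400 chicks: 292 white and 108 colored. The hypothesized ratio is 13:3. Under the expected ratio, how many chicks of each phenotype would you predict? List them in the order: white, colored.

325, 75

Under the 13:3 hypothesis (Σ ratio = 16, N = 400):
  white: 400 × 13/16 = 325
  colored: 400 × 3/16 = 75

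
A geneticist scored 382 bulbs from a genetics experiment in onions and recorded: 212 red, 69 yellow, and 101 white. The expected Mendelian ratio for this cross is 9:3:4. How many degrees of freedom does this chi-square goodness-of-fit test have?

A goodness-of-fit test with 3 phenotype classes has df = 3 − 1 = 2.

2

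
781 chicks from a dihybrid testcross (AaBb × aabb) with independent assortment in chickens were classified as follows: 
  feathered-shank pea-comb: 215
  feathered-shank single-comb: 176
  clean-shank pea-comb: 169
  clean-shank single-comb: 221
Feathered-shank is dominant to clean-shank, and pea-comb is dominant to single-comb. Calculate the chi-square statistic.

10.821

A dihybrid testcross with independent assortment gives a 1:1:1:1 ratio.
Total ratio parts = 4. Expected numbers out of 781:
  feathered-shank pea-comb: 781 × 1/4 = 195.25
  feathered-shank single-comb: 781 × 1/4 = 195.25
  clean-shank pea-comb: 781 × 1/4 = 195.25
  clean-shank single-comb: 781 × 1/4 = 195.25
χ² = Σ (O − E)² / E
  feathered-shank pea-comb: (215 − 195.25)² / 195.25 = 1.9978
  feathered-shank single-comb: (176 − 195.25)² / 195.25 = 1.8979
  clean-shank pea-comb: (169 − 195.25)² / 195.25 = 3.5291
  clean-shank single-comb: (221 − 195.25)² / 195.25 = 3.3960
χ² = 1.9978 + 1.8979 + 3.5291 + 3.3960 = 10.8208 ≈ 10.821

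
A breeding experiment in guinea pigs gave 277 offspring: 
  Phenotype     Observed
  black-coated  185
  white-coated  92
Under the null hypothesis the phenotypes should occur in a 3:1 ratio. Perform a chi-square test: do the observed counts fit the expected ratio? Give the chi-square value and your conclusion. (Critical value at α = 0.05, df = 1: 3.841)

Total ratio parts = 4. Expected numbers out of 277:
  black-coated: 277 × 3/4 = 207.75
  white-coated: 277 × 1/4 = 69.25
χ² = Σ (O − E)² / E
  black-coated: (185 − 207.75)² / 207.75 = 2.4913
  white-coated: (92 − 69.25)² / 69.25 = 7.4738
χ² = 2.4913 + 7.4738 = 9.9651 ≈ 9.965
Degrees of freedom = 2 − 1 = 1; critical value at α = 0.05 is 3.841.
Since 9.965 > 3.841, we reject the null hypothesis — the data do not fit the 3:1 ratio.

9.965; not consistent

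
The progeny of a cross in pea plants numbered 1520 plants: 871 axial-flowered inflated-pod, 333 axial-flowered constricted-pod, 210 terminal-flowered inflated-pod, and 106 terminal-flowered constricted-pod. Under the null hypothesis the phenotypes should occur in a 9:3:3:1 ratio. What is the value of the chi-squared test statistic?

Total ratio parts = 16. Expected numbers out of 1520:
  axial-flowered inflated-pod: 1520 × 9/16 = 855
  axial-flowered constricted-pod: 1520 × 3/16 = 285
  terminal-flowered inflated-pod: 1520 × 3/16 = 285
  terminal-flowered constricted-pod: 1520 × 1/16 = 95
χ² = Σ (O − E)² / E
  axial-flowered inflated-pod: (871 − 855)² / 855 = 0.2994
  axial-flowered constricted-pod: (333 − 285)² / 285 = 8.0842
  terminal-flowered inflated-pod: (210 − 285)² / 285 = 19.7368
  terminal-flowered constricted-pod: (106 − 95)² / 95 = 1.2737
χ² = 0.2994 + 8.0842 + 19.7368 + 1.2737 = 29.3941 ≈ 29.394

29.394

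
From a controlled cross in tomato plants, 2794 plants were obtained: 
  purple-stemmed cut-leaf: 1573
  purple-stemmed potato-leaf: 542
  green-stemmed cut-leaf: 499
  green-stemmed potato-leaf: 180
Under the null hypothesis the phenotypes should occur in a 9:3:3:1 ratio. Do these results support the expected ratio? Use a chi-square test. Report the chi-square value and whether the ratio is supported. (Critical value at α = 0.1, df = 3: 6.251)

1.975; consistent

Total ratio parts = 16. Expected numbers out of 2794:
  purple-stemmed cut-leaf: 2794 × 9/16 = 1571.625
  purple-stemmed potato-leaf: 2794 × 3/16 = 523.875
  green-stemmed cut-leaf: 2794 × 3/16 = 523.875
  green-stemmed potato-leaf: 2794 × 1/16 = 174.625
χ² = Σ (O − E)² / E
  purple-stemmed cut-leaf: (1573 − 1571.625)² / 1571.625 = 0.0012
  purple-stemmed potato-leaf: (542 − 523.875)² / 523.875 = 0.6271
  green-stemmed cut-leaf: (499 − 523.875)² / 523.875 = 1.1811
  green-stemmed potato-leaf: (180 − 174.625)² / 174.625 = 0.1654
χ² = 0.0012 + 0.6271 + 1.1811 + 0.1654 = 1.9748 ≈ 1.975
Degrees of freedom = 4 − 1 = 3; critical value at α = 0.1 is 6.251.
Since 1.975 < 6.251, we fail to reject the null hypothesis — the data are consistent with the 9:3:3:1 ratio.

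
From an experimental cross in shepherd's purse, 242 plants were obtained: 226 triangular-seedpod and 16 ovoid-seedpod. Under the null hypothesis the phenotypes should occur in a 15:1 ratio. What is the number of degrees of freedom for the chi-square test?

1

A goodness-of-fit test with 2 phenotype classes has df = 2 − 1 = 1.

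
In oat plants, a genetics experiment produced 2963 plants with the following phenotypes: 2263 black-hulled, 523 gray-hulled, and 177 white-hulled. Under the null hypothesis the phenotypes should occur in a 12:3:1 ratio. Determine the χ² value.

The 12:3:1 ratio has 16 parts, so with N = 2963 the expected counts are:
  black-hulled: 2963 × 12/16 = 2222.25
  gray-hulled: 2963 × 3/16 = 555.5625
  white-hulled: 2963 × 1/16 = 185.1875
χ² = Σ (O − E)² / E
  black-hulled: (2263 − 2222.25)² / 2222.25 = 0.7472
  gray-hulled: (523 − 555.5625)² / 555.5625 = 1.9085
  white-hulled: (177 − 185.1875)² / 185.1875 = 0.3620
χ² = 0.7472 + 1.9085 + 0.3620 = 3.0177 ≈ 3.018

3.018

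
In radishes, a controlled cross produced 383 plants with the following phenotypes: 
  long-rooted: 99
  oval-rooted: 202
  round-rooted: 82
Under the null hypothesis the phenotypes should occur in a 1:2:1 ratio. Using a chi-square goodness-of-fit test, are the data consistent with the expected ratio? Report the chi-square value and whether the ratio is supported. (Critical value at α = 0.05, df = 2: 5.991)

Total ratio parts = 4. Expected numbers out of 383:
  long-rooted: 383 × 1/4 = 95.75
  oval-rooted: 383 × 2/4 = 191.5
  round-rooted: 383 × 1/4 = 95.75
χ² = Σ (O − E)² / E
  long-rooted: (99 − 95.75)² / 95.75 = 0.1103
  oval-rooted: (202 − 191.5)² / 191.5 = 0.5757
  round-rooted: (82 − 95.75)² / 95.75 = 1.9745
χ² = 0.1103 + 0.5757 + 1.9745 = 2.6605 ≈ 2.661
Degrees of freedom = 3 − 1 = 2; critical value at α = 0.05 is 5.991.
Since 2.661 < 5.991, we fail to reject the null hypothesis — the data are consistent with the 1:2:1 ratio.

2.661; consistent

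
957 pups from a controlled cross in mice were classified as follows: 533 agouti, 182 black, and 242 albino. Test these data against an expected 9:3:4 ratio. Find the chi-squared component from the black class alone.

0.037

Under the 9:3:4 hypothesis (Σ ratio = 16, N = 957):
  agouti: 957 × 9/16 = 538.3125
  black: 957 × 3/16 = 179.4375
  albino: 957 × 4/16 = 239.25
Contribution of black: (182 − 179.4375)² / 179.4375 = 0.0366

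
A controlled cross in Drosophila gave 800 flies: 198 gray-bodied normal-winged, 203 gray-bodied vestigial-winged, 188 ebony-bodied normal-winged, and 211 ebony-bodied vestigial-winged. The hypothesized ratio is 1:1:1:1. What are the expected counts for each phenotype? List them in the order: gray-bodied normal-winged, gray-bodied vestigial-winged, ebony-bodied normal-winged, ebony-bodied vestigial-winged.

Expected counts for N = 800 under a 1:1:1:1 ratio (total parts = 4):
  gray-bodied normal-winged: 800 × 1/4 = 200
  gray-bodied vestigial-winged: 800 × 1/4 = 200
  ebony-bodied normal-winged: 800 × 1/4 = 200
  ebony-bodied vestigial-winged: 800 × 1/4 = 200

200, 200, 200, 200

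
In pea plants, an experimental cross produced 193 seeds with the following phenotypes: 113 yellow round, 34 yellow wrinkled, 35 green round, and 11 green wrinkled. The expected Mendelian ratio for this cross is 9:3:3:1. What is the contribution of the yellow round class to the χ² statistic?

Expected counts for N = 193 under a 9:3:3:1 ratio (total parts = 16):
  yellow round: 193 × 9/16 = 108.5625
  yellow wrinkled: 193 × 3/16 = 36.1875
  green round: 193 × 3/16 = 36.1875
  green wrinkled: 193 × 1/16 = 12.0625
Contribution of yellow round: (113 − 108.5625)² / 108.5625 = 0.1814

0.181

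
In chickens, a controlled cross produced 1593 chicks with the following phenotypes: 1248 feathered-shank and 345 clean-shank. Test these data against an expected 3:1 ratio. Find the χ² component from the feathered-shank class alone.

Under the 3:1 hypothesis (Σ ratio = 4, N = 1593):
  feathered-shank: 1593 × 3/4 = 1194.75
  clean-shank: 1593 × 1/4 = 398.25
Contribution of feathered-shank: (1248 − 1194.75)² / 1194.75 = 2.3734

2.373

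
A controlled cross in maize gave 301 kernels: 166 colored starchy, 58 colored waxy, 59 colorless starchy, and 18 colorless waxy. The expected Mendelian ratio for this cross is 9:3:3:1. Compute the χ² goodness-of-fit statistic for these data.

0.260

Total ratio parts = 16. Expected numbers out of 301:
  colored starchy: 301 × 9/16 = 169.3125
  colored waxy: 301 × 3/16 = 56.4375
  colorless starchy: 301 × 3/16 = 56.4375
  colorless waxy: 301 × 1/16 = 18.8125
χ² = Σ (O − E)² / E
  colored starchy: (166 − 169.3125)² / 169.3125 = 0.0648
  colored waxy: (58 − 56.4375)² / 56.4375 = 0.0433
  colorless starchy: (59 − 56.4375)² / 56.4375 = 0.1163
  colorless waxy: (18 − 18.8125)² / 18.8125 = 0.0351
χ² = 0.0648 + 0.0433 + 0.1163 + 0.0351 = 0.2595 ≈ 0.260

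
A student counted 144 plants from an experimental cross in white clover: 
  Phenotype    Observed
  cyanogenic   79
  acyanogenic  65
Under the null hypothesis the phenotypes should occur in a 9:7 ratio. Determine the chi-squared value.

0.113

The 9:7 ratio has 16 parts, so with N = 144 the expected counts are:
  cyanogenic: 144 × 9/16 = 81
  acyanogenic: 144 × 7/16 = 63
χ² = Σ (O − E)² / E
  cyanogenic: (79 − 81)² / 81 = 0.0494
  acyanogenic: (65 − 63)² / 63 = 0.0635
χ² = 0.0494 + 0.0635 = 0.1129 ≈ 0.113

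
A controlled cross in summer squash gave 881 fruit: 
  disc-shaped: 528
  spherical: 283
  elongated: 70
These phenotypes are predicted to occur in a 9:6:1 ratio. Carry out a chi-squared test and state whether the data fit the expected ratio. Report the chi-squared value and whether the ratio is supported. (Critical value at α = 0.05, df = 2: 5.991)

12.969; not consistent

The 9:6:1 ratio has 16 parts, so with N = 881 the expected counts are:
  disc-shaped: 881 × 9/16 = 495.5625
  spherical: 881 × 6/16 = 330.375
  elongated: 881 × 1/16 = 55.0625
χ² = Σ (O − E)² / E
  disc-shaped: (528 − 495.5625)² / 495.5625 = 2.1232
  spherical: (283 − 330.375)² / 330.375 = 6.7935
  elongated: (70 − 55.0625)² / 55.0625 = 4.0523
χ² = 2.1232 + 6.7935 + 4.0523 = 12.969
Degrees of freedom = 3 − 1 = 2; critical value at α = 0.05 is 5.991.
Since 12.969 > 5.991, we reject the null hypothesis — the data do not fit the 9:6:1 ratio.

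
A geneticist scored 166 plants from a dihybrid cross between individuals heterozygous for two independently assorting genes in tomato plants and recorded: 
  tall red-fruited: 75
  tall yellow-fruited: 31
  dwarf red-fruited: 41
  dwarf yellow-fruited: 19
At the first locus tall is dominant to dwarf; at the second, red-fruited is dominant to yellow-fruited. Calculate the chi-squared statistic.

13.920

A dihybrid F₂ with independent assortment and complete dominance at both loci gives a 9:3:3:1 phenotypic ratio.
Under the 9:3:3:1 hypothesis (Σ ratio = 16, N = 166):
  tall red-fruited: 166 × 9/16 = 93.375
  tall yellow-fruited: 166 × 3/16 = 31.125
  dwarf red-fruited: 166 × 3/16 = 31.125
  dwarf yellow-fruited: 166 × 1/16 = 10.375
χ² = Σ (O − E)² / E
  tall red-fruited: (75 − 93.375)² / 93.375 = 3.6160
  tall yellow-fruited: (31 − 31.125)² / 31.125 = 0.0005
  dwarf red-fruited: (41 − 31.125)² / 31.125 = 3.1330
  dwarf yellow-fruited: (19 − 10.375)² / 10.375 = 7.1702
χ² = 3.6160 + 0.0005 + 3.1330 + 7.1702 = 13.9197 ≈ 13.920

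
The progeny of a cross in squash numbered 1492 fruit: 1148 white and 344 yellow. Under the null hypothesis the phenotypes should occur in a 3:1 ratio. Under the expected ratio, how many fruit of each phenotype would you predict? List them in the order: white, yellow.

1119, 373

Total ratio parts = 4. Expected numbers out of 1492:
  white: 1492 × 3/4 = 1119
  yellow: 1492 × 1/4 = 373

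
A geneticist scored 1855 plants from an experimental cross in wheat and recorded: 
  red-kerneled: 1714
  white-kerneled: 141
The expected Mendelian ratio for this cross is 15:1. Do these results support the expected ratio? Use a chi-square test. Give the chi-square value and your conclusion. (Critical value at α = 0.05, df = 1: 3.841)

Total ratio parts = 16. Expected numbers out of 1855:
  red-kerneled: 1855 × 15/16 = 1739.0625
  white-kerneled: 1855 × 1/16 = 115.9375
χ² = Σ (O − E)² / E
  red-kerneled: (1714 − 1739.0625)² / 1739.0625 = 0.3612
  white-kerneled: (141 − 115.9375)² / 115.9375 = 5.4178
χ² = 0.3612 + 5.4178 = 5.779
Degrees of freedom = 2 − 1 = 1; critical value at α = 0.05 is 3.841.
Since 5.779 > 3.841, we reject the null hypothesis — the data do not fit the 15:1 ratio.

5.779; not consistent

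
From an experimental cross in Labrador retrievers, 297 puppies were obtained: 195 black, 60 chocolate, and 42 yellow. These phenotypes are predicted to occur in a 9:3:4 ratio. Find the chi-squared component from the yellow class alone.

The 9:3:4 ratio has 16 parts, so with N = 297 the expected counts are:
  black: 297 × 9/16 = 167.0625
  chocolate: 297 × 3/16 = 55.6875
  yellow: 297 × 4/16 = 74.25
Contribution of yellow: (42 − 74.25)² / 74.25 = 14.0076

14.008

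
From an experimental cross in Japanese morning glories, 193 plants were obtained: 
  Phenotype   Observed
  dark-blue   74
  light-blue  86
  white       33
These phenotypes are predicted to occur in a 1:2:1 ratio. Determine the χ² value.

19.705

Total ratio parts = 4. Expected numbers out of 193:
  dark-blue: 193 × 1/4 = 48.25
  light-blue: 193 × 2/4 = 96.5
  white: 193 × 1/4 = 48.25
χ² = Σ (O − E)² / E
  dark-blue: (74 − 48.25)² / 48.25 = 13.7422
  light-blue: (86 − 96.5)² / 96.5 = 1.1425
  white: (33 − 48.25)² / 48.25 = 4.8199
χ² = 13.7422 + 1.1425 + 4.8199 = 19.7046 ≈ 19.705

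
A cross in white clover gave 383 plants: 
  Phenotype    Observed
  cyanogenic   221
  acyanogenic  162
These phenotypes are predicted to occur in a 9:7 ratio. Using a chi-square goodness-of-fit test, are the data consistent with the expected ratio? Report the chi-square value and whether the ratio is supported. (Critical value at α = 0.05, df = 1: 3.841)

0.328; consistent

Under the 9:7 hypothesis (Σ ratio = 16, N = 383):
  cyanogenic: 383 × 9/16 = 215.4375
  acyanogenic: 383 × 7/16 = 167.5625
χ² = Σ (O − E)² / E
  cyanogenic: (221 − 215.4375)² / 215.4375 = 0.1436
  acyanogenic: (162 − 167.5625)² / 167.5625 = 0.1847
χ² = 0.1436 + 0.1847 = 0.3283 ≈ 0.328
Degrees of freedom = 2 − 1 = 1; critical value at α = 0.05 is 3.841.
Since 0.328 < 3.841, we fail to reject the null hypothesis — the data are consistent with the 9:7 ratio.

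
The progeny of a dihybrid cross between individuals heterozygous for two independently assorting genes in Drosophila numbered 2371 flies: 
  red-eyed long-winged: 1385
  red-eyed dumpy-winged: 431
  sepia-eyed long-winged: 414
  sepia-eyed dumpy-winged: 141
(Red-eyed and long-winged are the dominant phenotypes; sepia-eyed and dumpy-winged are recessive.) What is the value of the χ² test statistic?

A dihybrid F₂ with independent assortment and complete dominance at both loci gives a 9:3:3:1 phenotypic ratio.
Under the 9:3:3:1 hypothesis (Σ ratio = 16, N = 2371):
  red-eyed long-winged: 2371 × 9/16 = 1333.6875
  red-eyed dumpy-winged: 2371 × 3/16 = 444.5625
  sepia-eyed long-winged: 2371 × 3/16 = 444.5625
  sepia-eyed dumpy-winged: 2371 × 1/16 = 148.1875
χ² = Σ (O − E)² / E
  red-eyed long-winged: (1385 − 1333.6875)² / 1333.6875 = 1.9742
  red-eyed dumpy-winged: (431 − 444.5625)² / 444.5625 = 0.4138
  sepia-eyed long-winged: (414 − 444.5625)² / 444.5625 = 2.1011
  sepia-eyed dumpy-winged: (141 − 148.1875)² / 148.1875 = 0.3486
χ² = 1.9742 + 0.4138 + 2.1011 + 0.3486 = 4.8377 ≈ 4.838

4.838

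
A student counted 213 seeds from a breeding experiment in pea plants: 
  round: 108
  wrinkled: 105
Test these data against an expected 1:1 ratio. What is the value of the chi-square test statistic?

0.042

The 1:1 ratio has 2 parts, so with N = 213 the expected counts are:
  round: 213 × 1/2 = 106.5
  wrinkled: 213 × 1/2 = 106.5
χ² = Σ (O − E)² / E
  round: (108 − 106.5)² / 106.5 = 0.0211
  wrinkled: (105 − 106.5)² / 106.5 = 0.0211
χ² = 0.0211 + 0.0211 = 0.0422 ≈ 0.042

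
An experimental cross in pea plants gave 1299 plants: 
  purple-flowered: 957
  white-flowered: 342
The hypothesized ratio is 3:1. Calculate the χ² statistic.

Expected counts for N = 1299 under a 3:1 ratio (total parts = 4):
  purple-flowered: 1299 × 3/4 = 974.25
  white-flowered: 1299 × 1/4 = 324.75
χ² = Σ (O − E)² / E
  purple-flowered: (957 − 974.25)² / 974.25 = 0.3054
  white-flowered: (342 − 324.75)² / 324.75 = 0.9163
χ² = 0.3054 + 0.9163 = 1.2217 ≈ 1.222

1.222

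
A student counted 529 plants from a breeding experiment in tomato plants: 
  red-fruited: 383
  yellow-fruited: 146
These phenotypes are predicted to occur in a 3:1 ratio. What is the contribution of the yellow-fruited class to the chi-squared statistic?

1.430

Total ratio parts = 4. Expected numbers out of 529:
  red-fruited: 529 × 3/4 = 396.75
  yellow-fruited: 529 × 1/4 = 132.25
Contribution of yellow-fruited: (146 − 132.25)² / 132.25 = 1.4296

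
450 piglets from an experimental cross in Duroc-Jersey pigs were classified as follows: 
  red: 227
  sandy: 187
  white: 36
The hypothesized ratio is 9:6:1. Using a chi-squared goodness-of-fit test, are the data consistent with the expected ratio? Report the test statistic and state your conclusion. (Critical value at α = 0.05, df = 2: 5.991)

Total ratio parts = 16. Expected numbers out of 450:
  red: 450 × 9/16 = 253.125
  sandy: 450 × 6/16 = 168.75
  white: 450 × 1/16 = 28.125
χ² = Σ (O − E)² / E
  red: (227 − 253.125)² / 253.125 = 2.6964
  sandy: (187 − 168.75)² / 168.75 = 1.9737
  white: (36 − 28.125)² / 28.125 = 2.2050
χ² = 2.6964 + 1.9737 + 2.2050 = 6.8751 ≈ 6.875
Degrees of freedom = 3 − 1 = 2; critical value at α = 0.05 is 5.991.
Since 6.875 > 5.991, we reject the null hypothesis — the data do not fit the 9:6:1 ratio.

6.875; not consistent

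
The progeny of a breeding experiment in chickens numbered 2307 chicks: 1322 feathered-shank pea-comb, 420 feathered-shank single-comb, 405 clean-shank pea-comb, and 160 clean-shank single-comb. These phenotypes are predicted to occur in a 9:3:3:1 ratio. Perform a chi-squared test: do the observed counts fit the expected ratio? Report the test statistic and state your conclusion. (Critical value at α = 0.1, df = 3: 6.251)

Under the 9:3:3:1 hypothesis (Σ ratio = 16, N = 2307):
  feathered-shank pea-comb: 2307 × 9/16 = 1297.6875
  feathered-shank single-comb: 2307 × 3/16 = 432.5625
  clean-shank pea-comb: 2307 × 3/16 = 432.5625
  clean-shank single-comb: 2307 × 1/16 = 144.1875
χ² = Σ (O − E)² / E
  feathered-shank pea-comb: (1322 − 1297.6875)² / 1297.6875 = 0.4555
  feathered-shank single-comb: (420 − 432.5625)² / 432.5625 = 0.3648
  clean-shank pea-comb: (405 − 432.5625)² / 432.5625 = 1.7563
  clean-shank single-comb: (160 − 144.1875)² / 144.1875 = 1.7341
χ² = 0.4555 + 0.3648 + 1.7563 + 1.7341 = 4.3107 ≈ 4.311
Degrees of freedom = 4 − 1 = 3; critical value at α = 0.1 is 6.251.
Since 4.311 < 6.251, we fail to reject the null hypothesis — the data are consistent with the 9:3:3:1 ratio.

4.311; consistent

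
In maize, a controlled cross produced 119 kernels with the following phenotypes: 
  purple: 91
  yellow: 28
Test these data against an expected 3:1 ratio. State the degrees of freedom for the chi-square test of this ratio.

A goodness-of-fit test with 2 phenotype classes has df = 2 − 1 = 1.

1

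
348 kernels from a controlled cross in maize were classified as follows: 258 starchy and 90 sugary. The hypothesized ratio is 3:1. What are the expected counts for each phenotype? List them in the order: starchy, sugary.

Expected counts for N = 348 under a 3:1 ratio (total parts = 4):
  starchy: 348 × 3/4 = 261
  sugary: 348 × 1/4 = 87

261, 87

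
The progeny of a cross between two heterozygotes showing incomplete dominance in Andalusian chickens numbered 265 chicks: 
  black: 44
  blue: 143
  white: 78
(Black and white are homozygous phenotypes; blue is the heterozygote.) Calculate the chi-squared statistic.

With incomplete dominance, a heterozygote × heterozygote cross gives a 1:2:1 phenotypic ratio.
The 1:2:1 ratio has 4 parts, so with N = 265 the expected counts are:
  black: 265 × 1/4 = 66.25
  blue: 265 × 2/4 = 132.5
  white: 265 × 1/4 = 66.25
χ² = Σ (O − E)² / E
  black: (44 − 66.25)² / 66.25 = 7.4726
  blue: (143 − 132.5)² / 132.5 = 0.8321
  white: (78 − 66.25)² / 66.25 = 2.0840
χ² = 7.4726 + 0.8321 + 2.0840 = 10.3887 ≈ 10.389

10.389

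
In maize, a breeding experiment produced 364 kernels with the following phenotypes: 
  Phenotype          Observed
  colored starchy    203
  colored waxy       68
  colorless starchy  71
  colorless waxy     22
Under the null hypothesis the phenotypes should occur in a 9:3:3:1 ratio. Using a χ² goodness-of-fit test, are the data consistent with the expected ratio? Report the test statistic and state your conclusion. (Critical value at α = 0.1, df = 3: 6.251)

Under the 9:3:3:1 hypothesis (Σ ratio = 16, N = 364):
  colored starchy: 364 × 9/16 = 204.75
  colored waxy: 364 × 3/16 = 68.25
  colorless starchy: 364 × 3/16 = 68.25
  colorless waxy: 364 × 1/16 = 22.75
χ² = Σ (O − E)² / E
  colored starchy: (203 − 204.75)² / 204.75 = 0.0150
  colored waxy: (68 − 68.25)² / 68.25 = 0.0009
  colorless starchy: (71 − 68.25)² / 68.25 = 0.1108
  colorless waxy: (22 − 22.75)² / 22.75 = 0.0247
χ² = 0.0150 + 0.0009 + 0.1108 + 0.0247 = 0.1514 ≈ 0.151
Degrees of freedom = 4 − 1 = 3; critical value at α = 0.1 is 6.251.
Since 0.151 < 6.251, we fail to reject the null hypothesis — the data are consistent with the 9:3:3:1 ratio.

0.151; consistent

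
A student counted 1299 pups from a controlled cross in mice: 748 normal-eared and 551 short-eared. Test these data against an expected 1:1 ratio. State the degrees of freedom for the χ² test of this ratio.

A goodness-of-fit test with 2 phenotype classes has df = 2 − 1 = 1.

1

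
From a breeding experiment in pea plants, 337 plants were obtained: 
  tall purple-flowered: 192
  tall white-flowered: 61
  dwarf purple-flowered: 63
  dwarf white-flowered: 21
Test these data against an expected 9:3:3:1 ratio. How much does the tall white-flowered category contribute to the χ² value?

Total ratio parts = 16. Expected numbers out of 337:
  tall purple-flowered: 337 × 9/16 = 189.5625
  tall white-flowered: 337 × 3/16 = 63.1875
  dwarf purple-flowered: 337 × 3/16 = 63.1875
  dwarf white-flowered: 337 × 1/16 = 21.0625
Contribution of tall white-flowered: (61 − 63.1875)² / 63.1875 = 0.0757

0.076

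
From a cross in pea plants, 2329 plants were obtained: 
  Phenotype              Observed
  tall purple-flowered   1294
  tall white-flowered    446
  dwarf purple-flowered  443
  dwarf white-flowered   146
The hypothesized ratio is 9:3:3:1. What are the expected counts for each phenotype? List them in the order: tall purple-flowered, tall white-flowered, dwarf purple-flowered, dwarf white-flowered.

Total ratio parts = 16. Expected numbers out of 2329:
  tall purple-flowered: 2329 × 9/16 = 1310.0625
  tall white-flowered: 2329 × 3/16 = 436.6875
  dwarf purple-flowered: 2329 × 3/16 = 436.6875
  dwarf white-flowered: 2329 × 1/16 = 145.5625

1310.0625, 436.6875, 436.6875, 145.5625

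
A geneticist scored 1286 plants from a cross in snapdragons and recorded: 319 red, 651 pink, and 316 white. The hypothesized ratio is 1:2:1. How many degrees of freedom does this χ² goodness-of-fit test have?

A goodness-of-fit test with 3 phenotype classes has df = 3 − 1 = 2.

2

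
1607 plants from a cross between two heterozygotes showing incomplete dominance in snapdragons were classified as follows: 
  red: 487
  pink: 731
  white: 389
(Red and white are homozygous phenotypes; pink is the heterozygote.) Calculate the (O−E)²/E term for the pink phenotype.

With incomplete dominance, a heterozygote × heterozygote cross gives a 1:2:1 phenotypic ratio.
The 1:2:1 ratio has 4 parts, so with N = 1607 the expected counts are:
  red: 1607 × 1/4 = 401.75
  pink: 1607 × 2/4 = 803.5
  white: 1607 × 1/4 = 401.75
Contribution of pink: (731 − 803.5)² / 803.5 = 6.5417

6.542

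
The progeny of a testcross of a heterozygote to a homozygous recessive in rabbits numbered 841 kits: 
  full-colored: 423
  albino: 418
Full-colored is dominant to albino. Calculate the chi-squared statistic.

0.030

A testcross of a heterozygote (Aa × aa) gives a 1:1 phenotypic ratio.
The 1:1 ratio has 2 parts, so with N = 841 the expected counts are:
  full-colored: 841 × 1/2 = 420.5
  albino: 841 × 1/2 = 420.5
χ² = Σ (O − E)² / E
  full-colored: (423 − 420.5)² / 420.5 = 0.0149
  albino: (418 − 420.5)² / 420.5 = 0.0149
χ² = 0.0149 + 0.0149 = 0.0298 ≈ 0.030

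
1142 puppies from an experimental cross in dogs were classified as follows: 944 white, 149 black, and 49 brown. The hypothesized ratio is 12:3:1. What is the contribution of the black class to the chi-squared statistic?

Total ratio parts = 16. Expected numbers out of 1142:
  white: 1142 × 12/16 = 856.5
  black: 1142 × 3/16 = 214.125
  brown: 1142 × 1/16 = 71.375
Contribution of black: (149 − 214.125)² / 214.125 = 19.8074

19.807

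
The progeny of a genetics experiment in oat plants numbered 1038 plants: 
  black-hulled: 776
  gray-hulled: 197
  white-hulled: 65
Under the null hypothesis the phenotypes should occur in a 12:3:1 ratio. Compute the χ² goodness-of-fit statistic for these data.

0.037

Total ratio parts = 16. Expected numbers out of 1038:
  black-hulled: 1038 × 12/16 = 778.5
  gray-hulled: 1038 × 3/16 = 194.625
  white-hulled: 1038 × 1/16 = 64.875
χ² = Σ (O − E)² / E
  black-hulled: (776 − 778.5)² / 778.5 = 0.0080
  gray-hulled: (197 − 194.625)² / 194.625 = 0.0290
  white-hulled: (65 − 64.875)² / 64.875 = 0.0002
χ² = 0.0080 + 0.0290 + 0.0002 = 0.0372 ≈ 0.037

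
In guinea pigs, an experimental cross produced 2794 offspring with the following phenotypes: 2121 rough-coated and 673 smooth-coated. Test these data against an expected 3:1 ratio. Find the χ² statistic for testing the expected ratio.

Expected counts for N = 2794 under a 3:1 ratio (total parts = 4):
  rough-coated: 2794 × 3/4 = 2095.5
  smooth-coated: 2794 × 1/4 = 698.5
χ² = Σ (O − E)² / E
  rough-coated: (2121 − 2095.5)² / 2095.5 = 0.3103
  smooth-coated: (673 − 698.5)² / 698.5 = 0.9309
χ² = 0.3103 + 0.9309 = 1.2412 ≈ 1.241

1.241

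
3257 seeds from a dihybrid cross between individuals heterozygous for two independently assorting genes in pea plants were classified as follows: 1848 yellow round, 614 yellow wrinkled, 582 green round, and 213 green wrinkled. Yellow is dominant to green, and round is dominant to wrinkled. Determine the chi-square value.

1.942

A dihybrid F₂ with independent assortment and complete dominance at both loci gives a 9:3:3:1 phenotypic ratio.
Total ratio parts = 16. Expected numbers out of 3257:
  yellow round: 3257 × 9/16 = 1832.0625
  yellow wrinkled: 3257 × 3/16 = 610.6875
  green round: 3257 × 3/16 = 610.6875
  green wrinkled: 3257 × 1/16 = 203.5625
χ² = Σ (O − E)² / E
  yellow round: (1848 − 1832.0625)² / 1832.0625 = 0.1386
  yellow wrinkled: (614 − 610.6875)² / 610.6875 = 0.0180
  green round: (582 − 610.6875)² / 610.6875 = 1.3476
  green wrinkled: (213 − 203.5625)² / 203.5625 = 0.4375
χ² = 0.1386 + 0.0180 + 1.3476 + 0.4375 = 1.9417 ≈ 1.942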